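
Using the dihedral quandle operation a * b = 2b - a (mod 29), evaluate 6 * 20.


6 * 20 = 2*20 - 6 mod 29
= 40 - 6 mod 29
= 34 mod 29 = 5

5


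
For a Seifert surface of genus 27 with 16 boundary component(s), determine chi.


chi = 2 - 2g - b
= 2 - 2*27 - 16
= 2 - 54 - 16 = -68

-68


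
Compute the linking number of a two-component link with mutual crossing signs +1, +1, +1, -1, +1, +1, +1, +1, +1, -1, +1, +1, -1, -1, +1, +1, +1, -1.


Step 1: Count positive crossings: 13
Step 2: Count negative crossings: 5
Step 3: Sum of signs = 13 - 5 = 8
Step 4: Linking number = sum/2 = 8/2 = 4

4


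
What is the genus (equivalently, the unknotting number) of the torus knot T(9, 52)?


For a torus knot T(p,q), both the unknotting number and genus equal (p-1)(q-1)/2.
= (9-1)(52-1)/2
= 8*51/2
= 408/2 = 204

204


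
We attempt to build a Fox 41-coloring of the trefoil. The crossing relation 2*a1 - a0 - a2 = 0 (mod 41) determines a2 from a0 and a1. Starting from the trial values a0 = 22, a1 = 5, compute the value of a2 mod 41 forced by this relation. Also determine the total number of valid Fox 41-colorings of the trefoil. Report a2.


Step 1: Apply the given crossing relation 2*a1 - a0 - a2 = 0 (mod 41).
  a2 = 2*a1 - a0 mod 41
  a2 = 2*5 - 22 mod 41
  a2 = 10 - 22 mod 41
  a2 = -12 mod 41 = 29
Step 2: The trefoil has determinant 3.
  Number of Fox p-colorings (p prime) is p^2 if p = 3, else p.
  Since 41 does not divide 3, only trivial (constant) colorings exist.
  (So the trial a0 = 22, a1 = 5 with a0 != a1 does NOT extend to a valid coloring of the whole trefoil: the other two crossing relations require 3*(a1 - a0) = 0 (mod 41), which fails.)
  Total colorings = 41
Step 3: a2 = 29, total Fox 41-colorings = 41

29


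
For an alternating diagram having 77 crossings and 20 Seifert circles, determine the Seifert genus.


For alternating knots, g = (c - s + 1)/2.
= (77 - 20 + 1)/2
= 58/2 = 29

29


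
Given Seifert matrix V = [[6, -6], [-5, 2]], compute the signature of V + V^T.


Step 1: V + V^T = [[12, -11], [-11, 4]]
Step 2: trace = 16, det = -73
Step 3: Discriminant = 16^2 - 4*(-73) = 548
Step 4: Eigenvalues: 19.7047, -3.7047
Step 5: Signature = (# positive eigenvalues) - (# negative eigenvalues) = 0

0


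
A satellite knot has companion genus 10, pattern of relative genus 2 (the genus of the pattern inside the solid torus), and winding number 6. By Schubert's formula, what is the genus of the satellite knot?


Schubert: g(satellite) = g_rel(pattern) + |winding| * g(companion),
where g_rel(pattern) is the genus of the pattern relative to the solid torus.
= 2 + 6 * 10
= 2 + 60 = 62

62


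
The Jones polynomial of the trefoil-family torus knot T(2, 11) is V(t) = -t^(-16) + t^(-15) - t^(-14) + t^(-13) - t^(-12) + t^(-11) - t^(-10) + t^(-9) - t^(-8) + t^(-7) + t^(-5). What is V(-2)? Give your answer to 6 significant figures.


Substituting t = -2 into V(t) = -t^(-16) + t^(-15) - t^(-14) + t^(-13) - t^(-12) + t^(-11) - t^(-10) + t^(-9) - t^(-8) + t^(-7) + t^(-5):
  (-)t^(-16) = -1.52588e-05
  (+)t^(-15) = -3.05176e-05
  (-)t^(-14) = -6.10352e-05
  (+)t^(-13) = -0.00012207
  (-)t^(-12) = -0.000244141
  (+)t^(-11) = -0.000488281
  (-)t^(-10) = -0.000976562
  (+)t^(-9) = -0.00195312
  (-)t^(-8) = -0.00390625
  (+)t^(-7) = -0.0078125
  (+)t^(-5) = -0.03125
Sum = (-1.52588e-05) + (-3.05176e-05) + (-6.10352e-05) + (-0.00012207) + (-0.000244141) + (-0.000488281) + (-0.000976562) + (-0.00195312) + (-0.00390625) + (-0.0078125) + (-0.03125)
= -0.04685974121
Rounded to 6 significant figures: -0.0468597

-0.0468597


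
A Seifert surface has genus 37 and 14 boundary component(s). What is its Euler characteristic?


chi = 2 - 2g - b
= 2 - 2*37 - 14
= 2 - 74 - 14 = -86

-86


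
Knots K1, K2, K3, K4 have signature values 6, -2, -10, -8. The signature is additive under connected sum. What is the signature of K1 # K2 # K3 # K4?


The signature is additive under connected sum.
signature(K1 # K2 # K3 # K4) = (6) + (-2) + (-10) + (-8)
= -14

-14


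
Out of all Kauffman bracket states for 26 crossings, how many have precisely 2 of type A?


We choose which 2 of 26 crossings get A-smoothings.
C(26, 2) = 26! / (2! * 24!)
= 325

325


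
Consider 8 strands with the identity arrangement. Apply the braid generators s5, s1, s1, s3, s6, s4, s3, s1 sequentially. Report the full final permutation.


Starting with identity [1, 2, 3, 4, 5, 6, 7, 8].
Apply generators in sequence:
  After s5: [1, 2, 3, 4, 6, 5, 7, 8]
  After s1: [2, 1, 3, 4, 6, 5, 7, 8]
  After s1: [1, 2, 3, 4, 6, 5, 7, 8]
  After s3: [1, 2, 4, 3, 6, 5, 7, 8]
  After s6: [1, 2, 4, 3, 6, 7, 5, 8]
  After s4: [1, 2, 4, 6, 3, 7, 5, 8]
  After s3: [1, 2, 6, 4, 3, 7, 5, 8]
  After s1: [2, 1, 6, 4, 3, 7, 5, 8]
Final permutation: [2, 1, 6, 4, 3, 7, 5, 8]

[2, 1, 6, 4, 3, 7, 5, 8]


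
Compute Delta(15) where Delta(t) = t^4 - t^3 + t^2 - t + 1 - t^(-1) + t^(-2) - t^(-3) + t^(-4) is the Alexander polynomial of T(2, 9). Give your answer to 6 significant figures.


Substituting t = 15 into Delta(t) = t^4 - t^3 + t^2 - t + 1 - t^(-1) + t^(-2) - t^(-3) + t^(-4):
Term values: (50625) + (-3375) + (225) + (-15) + (1) + (-0.0666667) + (0.00444444) + (-0.000296296) + (1.97531e-05)
Sum = 47460.9375
Rounded to 6 significant figures: 47460.9

47460.9


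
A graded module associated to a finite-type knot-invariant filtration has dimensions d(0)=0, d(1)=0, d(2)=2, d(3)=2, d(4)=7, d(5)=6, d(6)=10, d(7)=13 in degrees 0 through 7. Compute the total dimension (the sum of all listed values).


Total dimension = d(0) + d(1) + ... + d(7)
= 0 + 0 + 2 + 2 + 7 + 6 + 10 + 13
= 40

40


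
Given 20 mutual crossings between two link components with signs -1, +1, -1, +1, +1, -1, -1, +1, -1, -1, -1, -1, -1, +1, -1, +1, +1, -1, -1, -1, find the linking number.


Step 1: Count positive crossings: 7
Step 2: Count negative crossings: 13
Step 3: Sum of signs = 7 - 13 = -6
Step 4: Linking number = sum/2 = -6/2 = -3

-3


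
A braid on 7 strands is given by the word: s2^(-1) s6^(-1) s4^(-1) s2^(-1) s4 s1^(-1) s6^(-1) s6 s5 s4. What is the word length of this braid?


The word length counts the number of generators (including inverses).
Listing each generator: s2^(-1), s6^(-1), s4^(-1), s2^(-1), s4, s1^(-1), s6^(-1), s6, s5, s4
There are 10 generators in this braid word.

10


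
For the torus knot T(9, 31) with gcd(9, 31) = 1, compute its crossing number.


For a torus knot T(p, q) with gcd(p,q)=1,
the crossing number is min(p*(q-1), q*(p-1)).
p*(q-1) = 9*30 = 270
q*(p-1) = 31*8 = 248
min(270, 248) = 248

248


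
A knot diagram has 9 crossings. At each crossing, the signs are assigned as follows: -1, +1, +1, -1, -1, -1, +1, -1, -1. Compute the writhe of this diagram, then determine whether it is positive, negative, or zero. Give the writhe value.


Step 1: Count positive crossings (+1).
Positive crossings: 3
Step 2: Count negative crossings (-1).
Negative crossings: 6
Step 3: Writhe = (positive) - (negative)
w = 3 - 6 = -3
Step 4: |w| = 3, and w is negative

-3


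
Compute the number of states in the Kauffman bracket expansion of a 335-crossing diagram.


Each crossing contributes 2 choices (A-smoothing or B-smoothing).
Total states = 2^335 = 69992023193056381579920071267763883691301421788582797965624659405118495974380029543152421664737722368

69992023193056381579920071267763883691301421788582797965624659405118495974380029543152421664737722368


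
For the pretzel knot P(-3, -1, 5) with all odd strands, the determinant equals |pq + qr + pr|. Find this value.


Step 1: Compute pq + qr + pr.
pq = (-3)*(-1) = 3
qr = (-1)*5 = -5
pr = (-3)*5 = -15
pq + qr + pr = 3 + (-5) + (-15) = -17
Step 2: Take absolute value.
det(P(-3,-1,5)) = |-17| = 17

17


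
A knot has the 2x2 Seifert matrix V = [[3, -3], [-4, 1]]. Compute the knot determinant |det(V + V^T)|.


Step 1: Form V + V^T where V = [[3, -3], [-4, 1]]
  V^T = [[3, -4], [-3, 1]]
  V + V^T = [[6, -7], [-7, 2]]
Step 2: det(V + V^T) = 6*2 - (-7)*(-7)
  = 12 - 49 = -37
Step 3: Knot determinant = |det(V + V^T)| = |-37| = 37

37


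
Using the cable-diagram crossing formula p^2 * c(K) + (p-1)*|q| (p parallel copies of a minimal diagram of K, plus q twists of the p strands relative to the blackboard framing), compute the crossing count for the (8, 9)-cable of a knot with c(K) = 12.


Step 1: Each of the c(K) crossings of the companion diagram becomes p*p = p^2 crossings among the p parallel strands, and each of the |q| twists s_1 s_2 ... s_(p-1) adds (p-1) crossings.
  Crossings = p^2 * c(K) + (p-1)*|q|
Step 2: = 8^2 * 12 + (8-1)*9
Step 3: = 64*12 + 7*9
Step 4: = 768 + 63 = 831

831


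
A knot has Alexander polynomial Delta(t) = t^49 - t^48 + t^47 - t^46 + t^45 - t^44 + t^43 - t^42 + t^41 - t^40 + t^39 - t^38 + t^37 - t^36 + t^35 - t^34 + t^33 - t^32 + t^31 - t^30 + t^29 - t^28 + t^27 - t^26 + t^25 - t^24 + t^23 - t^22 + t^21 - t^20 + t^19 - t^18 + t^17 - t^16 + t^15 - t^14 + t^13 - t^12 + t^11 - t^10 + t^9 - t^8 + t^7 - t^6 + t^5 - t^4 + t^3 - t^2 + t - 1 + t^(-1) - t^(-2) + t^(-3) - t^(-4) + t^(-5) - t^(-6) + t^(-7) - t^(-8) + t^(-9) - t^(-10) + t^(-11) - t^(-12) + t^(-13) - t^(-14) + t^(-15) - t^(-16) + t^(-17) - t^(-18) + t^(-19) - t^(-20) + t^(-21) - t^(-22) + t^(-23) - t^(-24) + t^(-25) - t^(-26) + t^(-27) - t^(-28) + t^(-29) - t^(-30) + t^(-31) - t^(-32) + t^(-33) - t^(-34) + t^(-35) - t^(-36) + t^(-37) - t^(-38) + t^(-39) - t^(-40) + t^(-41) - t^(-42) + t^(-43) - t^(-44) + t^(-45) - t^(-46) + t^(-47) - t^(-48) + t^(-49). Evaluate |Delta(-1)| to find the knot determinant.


Step 1: The polynomial has 99 terms with alternating signs, exponents from 49 down to -49.
Step 2: Substitute t = -1. The i-th term has coefficient (-1)^i and exponent (m-i),
  so its value is (-1)^i * (-1)^(m-i) = (-1)^m = -1 for every i.
Step 3: All 99 terms equal -1, so Delta(-1) = 99 * (-1) = -99
Step 4: |Delta(-1)| = 99

99


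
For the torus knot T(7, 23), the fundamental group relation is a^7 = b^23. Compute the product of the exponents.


The relation is a^7 = b^23.
Product of exponents = 7 * 23
= 161

161


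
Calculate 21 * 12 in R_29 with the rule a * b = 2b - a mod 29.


21 * 12 = 2*12 - 21 mod 29
= 24 - 21 mod 29
= 3 mod 29 = 3

3


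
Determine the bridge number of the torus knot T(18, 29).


The bridge number of T(p,q) is min(p,q).
min(18, 29) = 18

18


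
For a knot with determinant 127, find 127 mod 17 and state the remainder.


Step 1: A knot is p-colorable if and only if p divides its determinant.
Step 2: Compute 127 mod 17.
127 = 7 * 17 + 8
Step 3: 127 mod 17 = 8
Step 4: The knot is 17-colorable: no

8


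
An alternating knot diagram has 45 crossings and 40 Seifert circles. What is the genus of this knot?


For alternating knots, g = (c - s + 1)/2.
= (45 - 40 + 1)/2
= 6/2 = 3

3


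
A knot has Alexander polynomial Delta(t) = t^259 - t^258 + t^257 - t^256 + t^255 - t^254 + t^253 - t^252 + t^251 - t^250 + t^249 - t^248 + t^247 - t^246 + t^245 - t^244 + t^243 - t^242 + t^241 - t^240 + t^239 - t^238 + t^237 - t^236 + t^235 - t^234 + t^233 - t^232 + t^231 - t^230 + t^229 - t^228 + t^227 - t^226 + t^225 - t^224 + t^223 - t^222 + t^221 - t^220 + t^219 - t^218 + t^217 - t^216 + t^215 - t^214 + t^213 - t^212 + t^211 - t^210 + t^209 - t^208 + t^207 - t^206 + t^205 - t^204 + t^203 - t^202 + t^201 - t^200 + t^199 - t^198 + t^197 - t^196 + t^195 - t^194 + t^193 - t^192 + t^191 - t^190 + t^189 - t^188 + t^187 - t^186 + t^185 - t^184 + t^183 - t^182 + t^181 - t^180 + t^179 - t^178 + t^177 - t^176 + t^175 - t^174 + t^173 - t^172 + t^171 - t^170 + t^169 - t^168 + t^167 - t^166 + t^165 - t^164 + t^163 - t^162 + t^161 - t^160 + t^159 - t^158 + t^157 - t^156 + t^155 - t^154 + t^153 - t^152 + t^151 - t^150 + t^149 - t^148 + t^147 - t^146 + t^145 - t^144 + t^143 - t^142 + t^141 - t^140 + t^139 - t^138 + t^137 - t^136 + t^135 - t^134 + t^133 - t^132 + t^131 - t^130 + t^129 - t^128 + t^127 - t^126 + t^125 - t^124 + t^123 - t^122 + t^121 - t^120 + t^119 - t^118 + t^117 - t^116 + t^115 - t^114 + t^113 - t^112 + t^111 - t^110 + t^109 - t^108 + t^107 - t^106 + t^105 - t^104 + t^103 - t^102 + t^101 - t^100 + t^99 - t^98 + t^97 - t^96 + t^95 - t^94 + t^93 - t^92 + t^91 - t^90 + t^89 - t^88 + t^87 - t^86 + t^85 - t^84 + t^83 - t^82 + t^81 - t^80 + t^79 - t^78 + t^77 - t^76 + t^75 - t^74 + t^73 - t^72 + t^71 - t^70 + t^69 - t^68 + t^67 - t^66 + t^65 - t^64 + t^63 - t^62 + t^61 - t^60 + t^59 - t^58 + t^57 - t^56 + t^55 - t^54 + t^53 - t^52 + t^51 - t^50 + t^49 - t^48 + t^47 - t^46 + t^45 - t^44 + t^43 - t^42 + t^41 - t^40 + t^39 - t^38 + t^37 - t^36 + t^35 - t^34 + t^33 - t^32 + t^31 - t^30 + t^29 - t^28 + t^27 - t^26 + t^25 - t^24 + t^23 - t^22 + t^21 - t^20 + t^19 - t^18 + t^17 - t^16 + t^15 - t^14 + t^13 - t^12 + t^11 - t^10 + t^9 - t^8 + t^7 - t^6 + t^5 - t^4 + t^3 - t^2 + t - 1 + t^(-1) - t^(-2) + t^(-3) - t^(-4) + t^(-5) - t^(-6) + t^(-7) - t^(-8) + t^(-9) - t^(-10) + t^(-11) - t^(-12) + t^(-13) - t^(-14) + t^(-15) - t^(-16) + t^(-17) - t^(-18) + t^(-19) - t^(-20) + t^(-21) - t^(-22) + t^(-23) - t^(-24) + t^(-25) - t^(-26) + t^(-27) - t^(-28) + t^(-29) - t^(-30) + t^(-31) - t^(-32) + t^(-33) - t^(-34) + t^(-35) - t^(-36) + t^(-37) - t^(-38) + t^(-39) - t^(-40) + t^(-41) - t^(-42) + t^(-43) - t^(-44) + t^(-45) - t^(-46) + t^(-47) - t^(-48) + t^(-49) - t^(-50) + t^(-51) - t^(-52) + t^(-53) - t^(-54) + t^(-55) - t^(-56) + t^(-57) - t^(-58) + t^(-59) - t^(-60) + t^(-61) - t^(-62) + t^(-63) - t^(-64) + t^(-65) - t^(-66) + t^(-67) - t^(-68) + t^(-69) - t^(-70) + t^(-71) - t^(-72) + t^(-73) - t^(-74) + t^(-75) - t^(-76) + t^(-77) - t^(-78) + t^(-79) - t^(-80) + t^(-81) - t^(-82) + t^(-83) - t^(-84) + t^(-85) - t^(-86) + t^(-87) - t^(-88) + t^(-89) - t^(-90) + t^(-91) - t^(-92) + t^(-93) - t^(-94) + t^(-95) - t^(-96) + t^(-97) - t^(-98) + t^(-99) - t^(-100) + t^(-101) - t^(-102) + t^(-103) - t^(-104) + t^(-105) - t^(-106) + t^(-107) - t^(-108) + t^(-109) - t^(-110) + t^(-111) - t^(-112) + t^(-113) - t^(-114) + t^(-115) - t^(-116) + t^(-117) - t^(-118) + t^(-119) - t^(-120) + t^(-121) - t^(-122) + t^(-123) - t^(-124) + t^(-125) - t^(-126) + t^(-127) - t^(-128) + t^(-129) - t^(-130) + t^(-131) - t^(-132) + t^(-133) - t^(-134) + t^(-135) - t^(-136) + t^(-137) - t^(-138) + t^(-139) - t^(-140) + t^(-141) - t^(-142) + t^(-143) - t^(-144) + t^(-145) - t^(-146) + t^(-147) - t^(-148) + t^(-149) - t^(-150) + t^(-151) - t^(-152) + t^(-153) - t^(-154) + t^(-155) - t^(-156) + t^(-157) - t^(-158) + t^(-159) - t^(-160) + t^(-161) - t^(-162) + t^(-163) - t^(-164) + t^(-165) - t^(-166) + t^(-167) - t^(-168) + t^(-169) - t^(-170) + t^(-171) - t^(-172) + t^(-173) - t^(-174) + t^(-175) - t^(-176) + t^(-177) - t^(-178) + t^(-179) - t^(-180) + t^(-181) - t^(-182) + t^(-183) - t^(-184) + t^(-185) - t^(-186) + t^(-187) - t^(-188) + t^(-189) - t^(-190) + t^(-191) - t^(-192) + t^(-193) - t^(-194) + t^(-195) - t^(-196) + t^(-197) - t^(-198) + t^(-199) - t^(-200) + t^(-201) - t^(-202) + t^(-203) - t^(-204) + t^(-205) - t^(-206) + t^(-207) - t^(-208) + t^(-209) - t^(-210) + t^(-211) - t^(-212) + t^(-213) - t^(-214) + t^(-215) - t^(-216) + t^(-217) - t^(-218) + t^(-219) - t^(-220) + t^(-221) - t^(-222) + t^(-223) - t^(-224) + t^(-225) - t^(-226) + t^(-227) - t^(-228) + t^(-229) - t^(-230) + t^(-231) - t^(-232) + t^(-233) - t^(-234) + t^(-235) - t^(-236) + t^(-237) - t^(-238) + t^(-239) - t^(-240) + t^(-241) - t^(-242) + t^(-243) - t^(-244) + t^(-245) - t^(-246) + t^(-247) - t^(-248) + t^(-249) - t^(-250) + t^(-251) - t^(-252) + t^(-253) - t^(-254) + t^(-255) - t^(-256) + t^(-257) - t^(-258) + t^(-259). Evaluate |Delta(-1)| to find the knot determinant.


Step 1: The polynomial has 519 terms with alternating signs, exponents from 259 down to -259.
Step 2: Substitute t = -1. The i-th term has coefficient (-1)^i and exponent (m-i),
  so its value is (-1)^i * (-1)^(m-i) = (-1)^m = -1 for every i.
Step 3: All 519 terms equal -1, so Delta(-1) = 519 * (-1) = -519
Step 4: |Delta(-1)| = 519

519


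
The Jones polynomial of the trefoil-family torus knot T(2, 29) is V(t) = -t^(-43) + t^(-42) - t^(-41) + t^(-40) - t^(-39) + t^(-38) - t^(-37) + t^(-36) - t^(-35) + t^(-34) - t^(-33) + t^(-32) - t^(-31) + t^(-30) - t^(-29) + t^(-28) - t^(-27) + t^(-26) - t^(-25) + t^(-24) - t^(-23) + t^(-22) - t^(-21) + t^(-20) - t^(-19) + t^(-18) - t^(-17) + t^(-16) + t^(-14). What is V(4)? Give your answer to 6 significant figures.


Substituting t = 4 into V(t) = -t^(-43) + t^(-42) - t^(-41) + t^(-40) - t^(-39) + t^(-38) - t^(-37) + t^(-36) - t^(-35) + t^(-34) - t^(-33) + t^(-32) - t^(-31) + t^(-30) - t^(-29) + t^(-28) - t^(-27) + t^(-26) - t^(-25) + t^(-24) - t^(-23) + t^(-22) - t^(-21) + t^(-20) - t^(-19) + t^(-18) - t^(-17) + t^(-16) + t^(-14):
  (-)t^(-43) = -1.29247e-26
  (+)t^(-42) = 5.16988e-26
  (-)t^(-41) = -2.06795e-25
  (+)t^(-40) = 8.27181e-25
  (-)t^(-39) = -3.30872e-24
  (+)t^(-38) = 1.32349e-23
  (-)t^(-37) = -5.29396e-23
  (+)t^(-36) = 2.11758e-22
  (-)t^(-35) = -8.47033e-22
  (+)t^(-34) = 3.38813e-21
  (-)t^(-33) = -1.35525e-20
  (+)t^(-32) = 5.42101e-20
  (-)t^(-31) = -2.1684e-19
  (+)t^(-30) = 8.67362e-19
  (-)t^(-29) = -3.46945e-18
  (+)t^(-28) = 1.38778e-17
  (-)t^(-27) = -5.55112e-17
  (+)t^(-26) = 2.22045e-16
  (-)t^(-25) = -8.88178e-16
  (+)t^(-24) = 3.55271e-15
  (-)t^(-23) = -1.42109e-14
  (+)t^(-22) = 5.68434e-14
  (-)t^(-21) = -2.27374e-13
  (+)t^(-20) = 9.09495e-13
  (-)t^(-19) = -3.63798e-12
  (+)t^(-18) = 1.45519e-11
  (-)t^(-17) = -5.82077e-11
  (+)t^(-16) = 2.32831e-10
  (+)t^(-14) = 3.72529e-09
Sum = (-1.29247e-26) + (5.16988e-26) + (-2.06795e-25) + (8.27181e-25) + (-3.30872e-24) + (1.32349e-23) + (-5.29396e-23) + (2.11758e-22) + (-8.47033e-22) + (3.38813e-21) + (-1.35525e-20) + (5.42101e-20) + (-2.1684e-19) + (8.67362e-19) + (-3.46945e-18) + (1.38778e-17) + (-5.55112e-17) + (2.22045e-16) + (-8.88178e-16) + (3.55271e-15) + (-1.42109e-14) + (5.68434e-14) + (-2.27374e-13) + (9.09495e-13) + (-3.63798e-12) + (1.45519e-11) + (-5.82077e-11) + (2.32831e-10) + (3.72529e-09)
= 3.911554813e-09
Rounded to 6 significant figures: 3.91155e-09

3.91155e-09


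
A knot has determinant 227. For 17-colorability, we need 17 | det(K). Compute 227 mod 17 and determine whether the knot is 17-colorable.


Step 1: A knot is p-colorable if and only if p divides its determinant.
Step 2: Compute 227 mod 17.
227 = 13 * 17 + 6
Step 3: 227 mod 17 = 6
Step 4: The knot is 17-colorable: no

6


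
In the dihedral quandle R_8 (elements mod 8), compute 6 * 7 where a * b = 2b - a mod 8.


6 * 7 = 2*7 - 6 mod 8
= 14 - 6 mod 8
= 8 mod 8 = 0

0


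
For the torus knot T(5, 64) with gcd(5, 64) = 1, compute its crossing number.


For a torus knot T(p, q) with gcd(p,q)=1,
the crossing number is min(p*(q-1), q*(p-1)).
p*(q-1) = 5*63 = 315
q*(p-1) = 64*4 = 256
min(315, 256) = 256

256


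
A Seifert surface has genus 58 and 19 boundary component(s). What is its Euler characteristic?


chi = 2 - 2g - b
= 2 - 2*58 - 19
= 2 - 116 - 19 = -133

-133


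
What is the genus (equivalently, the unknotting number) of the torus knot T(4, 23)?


For a torus knot T(p,q), both the unknotting number and genus equal (p-1)(q-1)/2.
= (4-1)(23-1)/2
= 3*22/2
= 66/2 = 33

33


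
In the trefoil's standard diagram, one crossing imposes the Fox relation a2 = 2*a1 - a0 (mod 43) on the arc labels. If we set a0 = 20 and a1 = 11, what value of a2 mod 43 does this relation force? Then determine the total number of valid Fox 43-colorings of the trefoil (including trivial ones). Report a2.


Step 1: Apply the given crossing relation 2*a1 - a0 - a2 = 0 (mod 43).
  a2 = 2*a1 - a0 mod 43
  a2 = 2*11 - 20 mod 43
  a2 = 22 - 20 mod 43
  a2 = 2 mod 43 = 2
Step 2: The trefoil has determinant 3.
  Number of Fox p-colorings (p prime) is p^2 if p = 3, else p.
  Since 43 does not divide 3, only trivial (constant) colorings exist.
  (So the trial a0 = 20, a1 = 11 with a0 != a1 does NOT extend to a valid coloring of the whole trefoil: the other two crossing relations require 3*(a1 - a0) = 0 (mod 43), which fails.)
  Total colorings = 43
Step 3: a2 = 2, total Fox 43-colorings = 43

2


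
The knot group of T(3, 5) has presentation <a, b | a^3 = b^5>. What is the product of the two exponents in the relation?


The relation is a^3 = b^5.
Product of exponents = 3 * 5
= 15

15


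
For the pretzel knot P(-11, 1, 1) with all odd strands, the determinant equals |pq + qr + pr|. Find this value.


Step 1: Compute pq + qr + pr.
pq = (-11)*1 = -11
qr = 1*1 = 1
pr = (-11)*1 = -11
pq + qr + pr = -11 + 1 + (-11) = -21
Step 2: Take absolute value.
det(P(-11,1,1)) = |-21| = 21

21


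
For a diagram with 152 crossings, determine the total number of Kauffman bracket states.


Each crossing contributes 2 choices (A-smoothing or B-smoothing).
Total states = 2^152 = 5708990770823839524233143877797980545530986496

5708990770823839524233143877797980545530986496


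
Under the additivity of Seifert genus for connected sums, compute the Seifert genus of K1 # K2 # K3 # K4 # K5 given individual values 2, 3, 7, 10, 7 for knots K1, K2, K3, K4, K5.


The Seifert genus is additive under connected sum.
Seifert genus(K1 # K2 # K3 # K4 # K5) = (2) + (3) + (7) + (10) + (7)
= 29

29


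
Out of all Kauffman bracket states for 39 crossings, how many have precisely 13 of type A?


We choose which 13 of 39 crossings get A-smoothings.
C(39, 13) = 39! / (13! * 26!)
= 8122425444

8122425444


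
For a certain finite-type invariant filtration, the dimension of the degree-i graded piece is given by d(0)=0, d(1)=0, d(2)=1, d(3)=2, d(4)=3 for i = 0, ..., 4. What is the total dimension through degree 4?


Total dimension = d(0) + d(1) + ... + d(4)
= 0 + 0 + 1 + 2 + 3
= 6

6


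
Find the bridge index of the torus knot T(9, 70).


The bridge number of T(p,q) is min(p,q).
min(9, 70) = 9

9


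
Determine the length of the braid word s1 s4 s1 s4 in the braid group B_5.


The word length counts the number of generators (including inverses).
Listing each generator: s1, s4, s1, s4
There are 4 generators in this braid word.

4


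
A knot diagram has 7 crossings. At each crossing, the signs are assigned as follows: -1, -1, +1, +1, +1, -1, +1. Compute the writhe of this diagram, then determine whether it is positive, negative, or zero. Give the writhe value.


Step 1: Count positive crossings (+1).
Positive crossings: 4
Step 2: Count negative crossings (-1).
Negative crossings: 3
Step 3: Writhe = (positive) - (negative)
w = 4 - 3 = 1
Step 4: |w| = 1, and w is positive

1


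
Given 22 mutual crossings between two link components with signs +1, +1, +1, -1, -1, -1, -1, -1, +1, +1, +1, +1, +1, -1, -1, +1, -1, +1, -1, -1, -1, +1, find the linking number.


Step 1: Count positive crossings: 11
Step 2: Count negative crossings: 11
Step 3: Sum of signs = 11 - 11 = 0
Step 4: Linking number = sum/2 = 0/2 = 0

0


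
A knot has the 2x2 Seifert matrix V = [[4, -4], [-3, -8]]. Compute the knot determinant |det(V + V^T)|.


Step 1: Form V + V^T where V = [[4, -4], [-3, -8]]
  V^T = [[4, -3], [-4, -8]]
  V + V^T = [[8, -7], [-7, -16]]
Step 2: det(V + V^T) = 8*(-16) - (-7)*(-7)
  = -128 - 49 = -177
Step 3: Knot determinant = |det(V + V^T)| = |-177| = 177

177


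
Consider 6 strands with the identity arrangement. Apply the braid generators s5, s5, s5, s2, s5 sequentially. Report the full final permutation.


Starting with identity [1, 2, 3, 4, 5, 6].
Apply generators in sequence:
  After s5: [1, 2, 3, 4, 6, 5]
  After s5: [1, 2, 3, 4, 5, 6]
  After s5: [1, 2, 3, 4, 6, 5]
  After s2: [1, 3, 2, 4, 6, 5]
  After s5: [1, 3, 2, 4, 5, 6]
Final permutation: [1, 3, 2, 4, 5, 6]

[1, 3, 2, 4, 5, 6]


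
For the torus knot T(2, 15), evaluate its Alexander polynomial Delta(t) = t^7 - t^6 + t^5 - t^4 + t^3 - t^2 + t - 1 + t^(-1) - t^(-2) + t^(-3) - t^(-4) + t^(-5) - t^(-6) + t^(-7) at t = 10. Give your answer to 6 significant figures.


Substituting t = 10 into Delta(t) = t^7 - t^6 + t^5 - t^4 + t^3 - t^2 + t - 1 + t^(-1) - t^(-2) + t^(-3) - t^(-4) + t^(-5) - t^(-6) + t^(-7):
Term values: (10000000) + (-1000000) + (100000) + (-10000) + (1000) + (-100) + (10) + (-1) + (0.1) + (-0.01) + (0.001) + (-0.0001) + (1e-05) + (-1e-06) + (1e-07)
Sum = 9090909.091
Rounded to 6 significant figures: 9.09091e+06

9.09091e+06


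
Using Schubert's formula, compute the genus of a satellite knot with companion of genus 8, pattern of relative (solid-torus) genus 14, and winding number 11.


Schubert: g(satellite) = g_rel(pattern) + |winding| * g(companion),
where g_rel(pattern) is the genus of the pattern relative to the solid torus.
= 14 + 11 * 8
= 14 + 88 = 102

102


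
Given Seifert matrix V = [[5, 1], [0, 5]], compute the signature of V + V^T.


Step 1: V + V^T = [[10, 1], [1, 10]]
Step 2: trace = 20, det = 99
Step 3: Discriminant = 20^2 - 4*99 = 4
Step 4: Eigenvalues: 11, 9
Step 5: Signature = (# positive eigenvalues) - (# negative eigenvalues) = 2

2


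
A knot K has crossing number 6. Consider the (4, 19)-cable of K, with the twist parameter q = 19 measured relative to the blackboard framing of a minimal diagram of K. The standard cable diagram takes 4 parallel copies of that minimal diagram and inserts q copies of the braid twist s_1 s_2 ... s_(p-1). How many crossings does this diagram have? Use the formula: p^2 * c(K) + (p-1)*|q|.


Step 1: Each of the c(K) crossings of the companion diagram becomes p*p = p^2 crossings among the p parallel strands, and each of the |q| twists s_1 s_2 ... s_(p-1) adds (p-1) crossings.
  Crossings = p^2 * c(K) + (p-1)*|q|
Step 2: = 4^2 * 6 + (4-1)*19
Step 3: = 16*6 + 3*19
Step 4: = 96 + 57 = 153

153


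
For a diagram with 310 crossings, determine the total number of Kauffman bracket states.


Each crossing contributes 2 choices (A-smoothing or B-smoothing).
Total states = 2^310 = 2085924839766513752338888384931203236916703635113918720651407820138886450957656787131798913024

2085924839766513752338888384931203236916703635113918720651407820138886450957656787131798913024


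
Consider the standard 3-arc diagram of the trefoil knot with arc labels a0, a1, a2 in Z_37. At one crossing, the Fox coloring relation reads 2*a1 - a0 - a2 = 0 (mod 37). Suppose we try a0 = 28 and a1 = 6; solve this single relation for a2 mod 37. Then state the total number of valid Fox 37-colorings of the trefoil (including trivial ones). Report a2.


Step 1: Apply the given crossing relation 2*a1 - a0 - a2 = 0 (mod 37).
  a2 = 2*a1 - a0 mod 37
  a2 = 2*6 - 28 mod 37
  a2 = 12 - 28 mod 37
  a2 = -16 mod 37 = 21
Step 2: The trefoil has determinant 3.
  Number of Fox p-colorings (p prime) is p^2 if p = 3, else p.
  Since 37 does not divide 3, only trivial (constant) colorings exist.
  (So the trial a0 = 28, a1 = 6 with a0 != a1 does NOT extend to a valid coloring of the whole trefoil: the other two crossing relations require 3*(a1 - a0) = 0 (mod 37), which fails.)
  Total colorings = 37
Step 3: a2 = 21, total Fox 37-colorings = 37

21


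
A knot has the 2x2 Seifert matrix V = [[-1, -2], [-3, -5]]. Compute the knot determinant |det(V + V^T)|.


Step 1: Form V + V^T where V = [[-1, -2], [-3, -5]]
  V^T = [[-1, -3], [-2, -5]]
  V + V^T = [[-2, -5], [-5, -10]]
Step 2: det(V + V^T) = (-2)*(-10) - (-5)*(-5)
  = 20 - 25 = -5
Step 3: Knot determinant = |det(V + V^T)| = |-5| = 5

5


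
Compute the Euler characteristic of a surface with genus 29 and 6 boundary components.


chi = 2 - 2g - b
= 2 - 2*29 - 6
= 2 - 58 - 6 = -62

-62


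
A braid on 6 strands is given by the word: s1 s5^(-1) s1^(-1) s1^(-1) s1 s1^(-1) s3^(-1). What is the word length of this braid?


The word length counts the number of generators (including inverses).
Listing each generator: s1, s5^(-1), s1^(-1), s1^(-1), s1, s1^(-1), s3^(-1)
There are 7 generators in this braid word.

7


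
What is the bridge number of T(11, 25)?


The bridge number of T(p,q) is min(p,q).
min(11, 25) = 11

11


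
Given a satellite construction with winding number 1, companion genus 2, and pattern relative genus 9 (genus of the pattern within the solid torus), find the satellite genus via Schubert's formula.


Schubert: g(satellite) = g_rel(pattern) + |winding| * g(companion),
where g_rel(pattern) is the genus of the pattern relative to the solid torus.
= 9 + 1 * 2
= 9 + 2 = 11

11


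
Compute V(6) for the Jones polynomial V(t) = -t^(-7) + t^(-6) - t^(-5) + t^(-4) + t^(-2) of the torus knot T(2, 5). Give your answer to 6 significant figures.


Substituting t = 6 into V(t) = -t^(-7) + t^(-6) - t^(-5) + t^(-4) + t^(-2):
  (-)t^(-7) = -3.57225e-06
  (+)t^(-6) = 2.14335e-05
  (-)t^(-5) = -0.000128601
  (+)t^(-4) = 0.000771605
  (+)t^(-2) = 0.0277778
Sum = (-3.57225e-06) + (2.14335e-05) + (-0.000128601) + (0.000771605) + (0.0277778)
= 0.02843864312
Rounded to 6 significant figures: 0.0284386

0.0284386


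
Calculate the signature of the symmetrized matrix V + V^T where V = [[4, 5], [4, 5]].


Step 1: V + V^T = [[8, 9], [9, 10]]
Step 2: trace = 18, det = -1
Step 3: Discriminant = 18^2 - 4*(-1) = 328
Step 4: Eigenvalues: 18.0554, -0.0553851
Step 5: Signature = (# positive eigenvalues) - (# negative eigenvalues) = 0

0


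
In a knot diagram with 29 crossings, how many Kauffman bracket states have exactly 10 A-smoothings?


We choose which 10 of 29 crossings get A-smoothings.
C(29, 10) = 29! / (10! * 19!)
= 20030010

20030010


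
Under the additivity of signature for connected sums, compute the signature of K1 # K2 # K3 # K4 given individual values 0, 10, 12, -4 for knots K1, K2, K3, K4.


The signature is additive under connected sum.
signature(K1 # K2 # K3 # K4) = (0) + (10) + (12) + (-4)
= 18

18


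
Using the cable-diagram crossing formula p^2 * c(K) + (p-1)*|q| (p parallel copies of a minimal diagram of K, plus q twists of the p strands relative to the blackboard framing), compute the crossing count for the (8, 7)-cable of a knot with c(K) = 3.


Step 1: Each of the c(K) crossings of the companion diagram becomes p*p = p^2 crossings among the p parallel strands, and each of the |q| twists s_1 s_2 ... s_(p-1) adds (p-1) crossings.
  Crossings = p^2 * c(K) + (p-1)*|q|
Step 2: = 8^2 * 3 + (8-1)*7
Step 3: = 64*3 + 7*7
Step 4: = 192 + 49 = 241

241


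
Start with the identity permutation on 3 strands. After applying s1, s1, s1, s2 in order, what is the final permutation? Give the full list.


Starting with identity [1, 2, 3].
Apply generators in sequence:
  After s1: [2, 1, 3]
  After s1: [1, 2, 3]
  After s1: [2, 1, 3]
  After s2: [2, 3, 1]
Final permutation: [2, 3, 1]

[2, 3, 1]


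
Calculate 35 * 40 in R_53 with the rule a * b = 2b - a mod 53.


35 * 40 = 2*40 - 35 mod 53
= 80 - 35 mod 53
= 45 mod 53 = 45

45


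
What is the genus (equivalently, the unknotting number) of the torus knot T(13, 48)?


For a torus knot T(p,q), both the unknotting number and genus equal (p-1)(q-1)/2.
= (13-1)(48-1)/2
= 12*47/2
= 564/2 = 282

282


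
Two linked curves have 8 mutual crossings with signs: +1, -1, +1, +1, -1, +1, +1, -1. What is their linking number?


Step 1: Count positive crossings: 5
Step 2: Count negative crossings: 3
Step 3: Sum of signs = 5 - 3 = 2
Step 4: Linking number = sum/2 = 2/2 = 1

1


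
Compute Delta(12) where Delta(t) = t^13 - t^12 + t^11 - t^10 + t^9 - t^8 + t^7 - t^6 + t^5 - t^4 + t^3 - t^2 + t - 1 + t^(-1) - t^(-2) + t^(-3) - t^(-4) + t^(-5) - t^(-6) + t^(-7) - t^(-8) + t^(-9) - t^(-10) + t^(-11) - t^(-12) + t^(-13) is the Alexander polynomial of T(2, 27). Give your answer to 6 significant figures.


Substituting t = 12 into Delta(t) = t^13 - t^12 + t^11 - t^10 + t^9 - t^8 + t^7 - t^6 + t^5 - t^4 + t^3 - t^2 + t - 1 + t^(-1) - t^(-2) + t^(-3) - t^(-4) + t^(-5) - t^(-6) + t^(-7) - t^(-8) + t^(-9) - t^(-10) + t^(-11) - t^(-12) + t^(-13):
Term values: (106993205379072) + (-8916100448256) + (743008370688) + (-61917364224) + (5159780352) + (-429981696) + (35831808) + (-2985984) + (248832) + (-20736) + (1728) + (-144) + (12) + (-1) + (0.0833333) + (-0.00694444) + (0.000578704) + (-4.82253e-05) + (4.01878e-06) + (-3.34898e-07) + (2.79082e-08) + (-2.32568e-09) + (1.93807e-10) + (-1.61506e-11) + (1.34588e-12) + (-1.12157e-13) + (9.34639e-15)
Sum = 9.876295881e+13
Rounded to 6 significant figures: 9.8763e+13

9.8763e+13


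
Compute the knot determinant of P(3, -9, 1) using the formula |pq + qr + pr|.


Step 1: Compute pq + qr + pr.
pq = 3*(-9) = -27
qr = (-9)*1 = -9
pr = 3*1 = 3
pq + qr + pr = -27 + (-9) + 3 = -33
Step 2: Take absolute value.
det(P(3,-9,1)) = |-33| = 33

33


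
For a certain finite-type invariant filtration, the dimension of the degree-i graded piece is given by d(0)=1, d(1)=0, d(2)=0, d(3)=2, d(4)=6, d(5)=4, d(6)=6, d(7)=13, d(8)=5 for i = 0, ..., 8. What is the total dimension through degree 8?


Total dimension = d(0) + d(1) + ... + d(8)
= 1 + 0 + 0 + 2 + 6 + 4 + 6 + 13 + 5
= 37

37


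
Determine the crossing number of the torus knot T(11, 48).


For a torus knot T(p, q) with gcd(p,q)=1,
the crossing number is min(p*(q-1), q*(p-1)).
p*(q-1) = 11*47 = 517
q*(p-1) = 48*10 = 480
min(517, 480) = 480

480


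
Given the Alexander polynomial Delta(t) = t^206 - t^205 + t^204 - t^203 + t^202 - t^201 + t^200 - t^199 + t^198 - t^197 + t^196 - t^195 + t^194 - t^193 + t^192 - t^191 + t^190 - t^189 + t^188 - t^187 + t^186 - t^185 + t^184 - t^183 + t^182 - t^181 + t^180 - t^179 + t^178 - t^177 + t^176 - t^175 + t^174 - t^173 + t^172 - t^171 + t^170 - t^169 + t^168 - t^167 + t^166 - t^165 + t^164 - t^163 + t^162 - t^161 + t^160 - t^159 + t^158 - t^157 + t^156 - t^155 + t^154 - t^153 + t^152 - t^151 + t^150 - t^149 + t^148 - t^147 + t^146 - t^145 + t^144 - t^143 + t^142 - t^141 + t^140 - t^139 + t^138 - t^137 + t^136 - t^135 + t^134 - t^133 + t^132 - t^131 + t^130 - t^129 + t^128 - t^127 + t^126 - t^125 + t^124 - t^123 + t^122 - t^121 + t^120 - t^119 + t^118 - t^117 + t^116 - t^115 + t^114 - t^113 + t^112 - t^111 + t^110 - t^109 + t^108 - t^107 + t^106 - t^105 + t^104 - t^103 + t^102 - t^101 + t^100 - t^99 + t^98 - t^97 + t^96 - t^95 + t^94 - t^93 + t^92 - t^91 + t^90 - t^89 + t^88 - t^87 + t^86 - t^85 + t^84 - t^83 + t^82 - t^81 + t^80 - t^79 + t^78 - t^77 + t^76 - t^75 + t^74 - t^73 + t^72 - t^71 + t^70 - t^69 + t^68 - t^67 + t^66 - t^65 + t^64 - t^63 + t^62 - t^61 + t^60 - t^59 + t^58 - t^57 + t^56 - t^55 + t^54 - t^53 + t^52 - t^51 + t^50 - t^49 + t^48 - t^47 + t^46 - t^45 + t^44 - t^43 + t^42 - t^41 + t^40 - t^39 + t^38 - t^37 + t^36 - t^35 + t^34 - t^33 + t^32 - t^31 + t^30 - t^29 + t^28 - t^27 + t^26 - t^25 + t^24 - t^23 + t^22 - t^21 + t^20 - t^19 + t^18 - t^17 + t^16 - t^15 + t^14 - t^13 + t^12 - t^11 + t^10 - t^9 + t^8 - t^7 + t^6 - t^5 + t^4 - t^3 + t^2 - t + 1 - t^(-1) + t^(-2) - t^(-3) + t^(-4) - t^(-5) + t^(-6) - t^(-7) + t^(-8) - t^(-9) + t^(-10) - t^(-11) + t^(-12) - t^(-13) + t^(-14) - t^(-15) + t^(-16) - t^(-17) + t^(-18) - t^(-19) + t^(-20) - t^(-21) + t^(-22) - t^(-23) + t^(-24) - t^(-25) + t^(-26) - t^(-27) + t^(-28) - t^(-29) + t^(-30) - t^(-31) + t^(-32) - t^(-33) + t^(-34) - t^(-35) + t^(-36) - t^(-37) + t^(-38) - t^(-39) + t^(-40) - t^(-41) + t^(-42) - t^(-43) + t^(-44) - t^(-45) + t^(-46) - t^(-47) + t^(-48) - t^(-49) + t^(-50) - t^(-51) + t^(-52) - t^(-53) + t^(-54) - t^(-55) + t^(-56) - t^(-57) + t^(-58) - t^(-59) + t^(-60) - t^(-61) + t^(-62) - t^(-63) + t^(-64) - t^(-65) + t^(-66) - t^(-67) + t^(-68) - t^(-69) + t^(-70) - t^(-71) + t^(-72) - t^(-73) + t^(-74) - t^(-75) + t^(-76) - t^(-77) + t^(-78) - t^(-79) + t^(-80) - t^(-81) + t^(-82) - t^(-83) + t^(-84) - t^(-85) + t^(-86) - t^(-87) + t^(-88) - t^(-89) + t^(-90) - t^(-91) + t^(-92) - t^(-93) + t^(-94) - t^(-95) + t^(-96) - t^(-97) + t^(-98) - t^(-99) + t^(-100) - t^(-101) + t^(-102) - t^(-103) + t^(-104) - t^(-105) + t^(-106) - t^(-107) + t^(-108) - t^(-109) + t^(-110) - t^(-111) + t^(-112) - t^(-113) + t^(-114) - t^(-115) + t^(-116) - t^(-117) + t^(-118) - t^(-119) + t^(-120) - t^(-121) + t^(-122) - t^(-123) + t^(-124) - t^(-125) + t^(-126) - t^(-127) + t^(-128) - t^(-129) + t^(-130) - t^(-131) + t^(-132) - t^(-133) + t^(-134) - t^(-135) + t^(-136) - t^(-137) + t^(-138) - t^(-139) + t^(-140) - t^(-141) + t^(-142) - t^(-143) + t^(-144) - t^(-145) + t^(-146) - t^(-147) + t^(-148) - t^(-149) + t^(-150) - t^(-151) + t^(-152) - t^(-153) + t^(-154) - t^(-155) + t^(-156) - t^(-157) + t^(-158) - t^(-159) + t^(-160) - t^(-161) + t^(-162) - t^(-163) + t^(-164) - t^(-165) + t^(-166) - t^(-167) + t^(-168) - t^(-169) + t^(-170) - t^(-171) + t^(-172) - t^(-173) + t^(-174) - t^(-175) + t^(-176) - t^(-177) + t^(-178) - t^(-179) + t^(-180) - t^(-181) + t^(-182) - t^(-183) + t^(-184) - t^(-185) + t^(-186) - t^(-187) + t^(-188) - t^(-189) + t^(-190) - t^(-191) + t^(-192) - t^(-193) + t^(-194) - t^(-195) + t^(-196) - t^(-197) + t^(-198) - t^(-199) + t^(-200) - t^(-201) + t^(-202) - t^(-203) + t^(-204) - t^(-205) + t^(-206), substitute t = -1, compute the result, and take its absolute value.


Step 1: The polynomial has 413 terms with alternating signs, exponents from 206 down to -206.
Step 2: Substitute t = -1. The i-th term has coefficient (-1)^i and exponent (m-i),
  so its value is (-1)^i * (-1)^(m-i) = (-1)^m = 1 for every i.
Step 3: All 413 terms equal 1, so Delta(-1) = 413 * (1) = 413
Step 4: |Delta(-1)| = 413

413


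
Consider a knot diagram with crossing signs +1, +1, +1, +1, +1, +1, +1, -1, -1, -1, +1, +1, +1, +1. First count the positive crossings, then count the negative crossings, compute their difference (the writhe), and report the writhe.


Step 1: Count positive crossings (+1).
Positive crossings: 11
Step 2: Count negative crossings (-1).
Negative crossings: 3
Step 3: Writhe = (positive) - (negative)
w = 11 - 3 = 8
Step 4: |w| = 8, and w is positive

8


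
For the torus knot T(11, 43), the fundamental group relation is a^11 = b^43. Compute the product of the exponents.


The relation is a^11 = b^43.
Product of exponents = 11 * 43
= 473

473


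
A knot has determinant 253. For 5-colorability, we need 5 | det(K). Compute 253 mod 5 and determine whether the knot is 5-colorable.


Step 1: A knot is p-colorable if and only if p divides its determinant.
Step 2: Compute 253 mod 5.
253 = 50 * 5 + 3
Step 3: 253 mod 5 = 3
Step 4: The knot is 5-colorable: no

3


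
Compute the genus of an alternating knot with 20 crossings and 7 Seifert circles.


For alternating knots, g = (c - s + 1)/2.
= (20 - 7 + 1)/2
= 14/2 = 7

7


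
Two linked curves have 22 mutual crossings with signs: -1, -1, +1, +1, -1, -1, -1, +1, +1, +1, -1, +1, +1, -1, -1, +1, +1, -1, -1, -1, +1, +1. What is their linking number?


Step 1: Count positive crossings: 11
Step 2: Count negative crossings: 11
Step 3: Sum of signs = 11 - 11 = 0
Step 4: Linking number = sum/2 = 0/2 = 0

0


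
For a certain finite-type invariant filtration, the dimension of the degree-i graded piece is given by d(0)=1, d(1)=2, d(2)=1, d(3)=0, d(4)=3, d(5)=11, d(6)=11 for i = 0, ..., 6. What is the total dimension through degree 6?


Total dimension = d(0) + d(1) + ... + d(6)
= 1 + 2 + 1 + 0 + 3 + 11 + 11
= 29

29


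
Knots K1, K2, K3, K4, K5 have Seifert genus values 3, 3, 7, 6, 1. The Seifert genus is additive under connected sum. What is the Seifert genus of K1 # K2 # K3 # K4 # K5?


The Seifert genus is additive under connected sum.
Seifert genus(K1 # K2 # K3 # K4 # K5) = (3) + (3) + (7) + (6) + (1)
= 20

20


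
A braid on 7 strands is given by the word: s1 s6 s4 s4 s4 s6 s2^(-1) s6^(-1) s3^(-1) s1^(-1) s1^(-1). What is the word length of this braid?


The word length counts the number of generators (including inverses).
Listing each generator: s1, s6, s4, s4, s4, s6, s2^(-1), s6^(-1), s3^(-1), s1^(-1), s1^(-1)
There are 11 generators in this braid word.

11


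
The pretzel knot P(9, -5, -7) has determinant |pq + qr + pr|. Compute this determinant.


Step 1: Compute pq + qr + pr.
pq = 9*(-5) = -45
qr = (-5)*(-7) = 35
pr = 9*(-7) = -63
pq + qr + pr = -45 + 35 + (-63) = -73
Step 2: Take absolute value.
det(P(9,-5,-7)) = |-73| = 73

73


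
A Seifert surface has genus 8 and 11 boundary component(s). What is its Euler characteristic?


chi = 2 - 2g - b
= 2 - 2*8 - 11
= 2 - 16 - 11 = -25

-25


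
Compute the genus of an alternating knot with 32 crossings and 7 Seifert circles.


For alternating knots, g = (c - s + 1)/2.
= (32 - 7 + 1)/2
= 26/2 = 13

13
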